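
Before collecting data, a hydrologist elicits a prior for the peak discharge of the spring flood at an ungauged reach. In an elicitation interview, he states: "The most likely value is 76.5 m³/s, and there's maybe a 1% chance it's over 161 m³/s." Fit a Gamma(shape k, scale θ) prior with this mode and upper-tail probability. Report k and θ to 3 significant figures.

k ≈ 9.78, θ ≈ 8.71

Gamma(k,θ) with k>1 has mode (k−1)θ, so θ = 76.5/(k−1).
Need P(X < 161) = 0.99 with θ tied to k this way. Start at k = 2, θ = 76.5: P(X<161) ≈ 0.622.
Too low — raise k to concentrate. Iterating converges to k ≈ 9.78.
Then θ = 76.5/(9.78−1) ≈ 8.71.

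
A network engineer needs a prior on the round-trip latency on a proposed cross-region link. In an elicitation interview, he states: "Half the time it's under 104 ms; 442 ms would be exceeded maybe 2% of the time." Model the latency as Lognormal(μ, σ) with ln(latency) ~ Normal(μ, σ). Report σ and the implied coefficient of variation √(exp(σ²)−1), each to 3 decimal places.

If T ~ Lognormal(μ,σ) then ln T ~ Normal(μ,σ), so the p-quantile of ln T is μ + z_p·σ.
ln(104) = 4.644 and ln(442) = 6.091; z_{0.5} = 0, z_{0.98} = 2.054.
σ = (6.091 − 4.644)/(2.054 − (0)) = 0.705.
μ = 4.644 − (0)·0.705 = 4.644.
CV = √(exp(σ²)−1) = √(exp(0.4964)−1) = 0.802.

σ ≈ 0.705, CV ≈ 0.802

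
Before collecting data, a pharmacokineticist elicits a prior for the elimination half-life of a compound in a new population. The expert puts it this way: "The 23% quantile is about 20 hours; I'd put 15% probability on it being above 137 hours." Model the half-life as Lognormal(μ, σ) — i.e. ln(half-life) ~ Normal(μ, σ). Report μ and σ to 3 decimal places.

μ ≈ 3.797, σ ≈ 1.084

If T ~ Lognormal(μ,σ) then ln T ~ Normal(μ,σ), so the p-quantile of ln T is μ + z_p·σ.
ln(20) = 2.996 and ln(137) = 4.92; z_{0.23} = -0.7388, z_{0.85} = 1.036.
σ = (4.92 − 2.996)/(1.036 − (-0.7388)) = 1.084.
μ = 2.996 − (-0.7388)·1.084 = 3.797.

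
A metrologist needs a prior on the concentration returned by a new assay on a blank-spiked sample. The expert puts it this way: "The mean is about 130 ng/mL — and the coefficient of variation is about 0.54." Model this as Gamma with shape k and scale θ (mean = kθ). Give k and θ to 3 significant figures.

For Gamma(k, scale θ): mean = kθ, variance = kθ², so CV = 1/√k.
CV = 0.54, hence k = 1/CV² = 3.43.
Then θ = mean/k = 130/3.43 = 37.9.

k ≈ 3.43, θ ≈ 37.9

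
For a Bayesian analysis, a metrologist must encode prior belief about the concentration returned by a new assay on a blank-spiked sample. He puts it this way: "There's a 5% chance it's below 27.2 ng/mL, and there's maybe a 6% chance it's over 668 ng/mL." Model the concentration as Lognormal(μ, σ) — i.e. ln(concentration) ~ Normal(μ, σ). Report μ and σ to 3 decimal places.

If T ~ Lognormal(μ,σ) then ln T ~ Normal(μ,σ), so the p-quantile of ln T is μ + z_p·σ.
ln(27.2) = 3.303 and ln(668) = 6.504; z_{0.05} = -1.645, z_{0.94} = 1.555.
σ = (6.504 − 3.303)/(1.555 − (-1.645)) = 1.000.
μ = 3.303 − (-1.645)·1.000 = 4.949.

μ ≈ 4.949, σ ≈ 1.000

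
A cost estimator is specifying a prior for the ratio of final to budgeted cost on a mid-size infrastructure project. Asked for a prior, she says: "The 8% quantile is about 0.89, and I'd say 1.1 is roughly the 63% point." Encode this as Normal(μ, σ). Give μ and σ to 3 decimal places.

μ = 1.060, σ = 0.121

The p-quantile of Normal(μ,σ) is μ + z_p·σ, with z_{0.08} = -1.405 and z_{0.63} = 0.3319.
Eliminate σ: μ = (z₂·x₁ − z₁·x₂)/(z₂ − z₁) = (0.3319·0.89 − (-1.405)·1.1)/1.737 = 1.060.
Then σ = (x₂ − x₁)/(z₂ − z₁) = (1.1 − 0.89)/1.737 = 0.121.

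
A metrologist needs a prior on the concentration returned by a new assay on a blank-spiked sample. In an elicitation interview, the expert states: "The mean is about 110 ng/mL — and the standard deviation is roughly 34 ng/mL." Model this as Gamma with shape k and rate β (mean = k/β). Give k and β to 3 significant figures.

k ≈ 10.5, β ≈ 0.0952

For Gamma(k, rate β): mean = k/β, variance = k/β², so CV = 1/√k.
CV = SD/mean = 34/110 = 0.3091, hence k = 1/CV² = 10.5.
Then β = k/mean = 10.5/110 = 0.0952.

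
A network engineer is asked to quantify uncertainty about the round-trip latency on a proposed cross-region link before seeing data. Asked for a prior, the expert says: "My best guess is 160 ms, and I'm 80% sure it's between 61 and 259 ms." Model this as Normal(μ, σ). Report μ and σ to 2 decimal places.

μ = 160.00, σ = 77.25

A symmetric 80% interval runs μ ± z·σ with z = 1.282.
Half-width = 99, so σ = 99/1.282 = 77.25.
μ is the stated best guess, 160.00.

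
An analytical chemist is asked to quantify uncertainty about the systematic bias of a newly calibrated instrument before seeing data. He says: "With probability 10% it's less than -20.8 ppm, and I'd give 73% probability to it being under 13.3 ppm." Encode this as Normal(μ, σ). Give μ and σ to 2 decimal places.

For Normal(μ,σ), the p-quantile is μ + z_p·σ. Here z_{0.1} = -1.282, z_{0.73} = 0.6128.
So -20.8 = μ − 1.282σ and 13.3 = μ + 0.6128σ.
Subtracting: σ = (13.3 − -20.8)/(0.6128 − (-1.282)) = 18.00.
Then μ = -20.8 − (-1.282)·18.00 = 2.27.

μ = 2.27, σ = 18.00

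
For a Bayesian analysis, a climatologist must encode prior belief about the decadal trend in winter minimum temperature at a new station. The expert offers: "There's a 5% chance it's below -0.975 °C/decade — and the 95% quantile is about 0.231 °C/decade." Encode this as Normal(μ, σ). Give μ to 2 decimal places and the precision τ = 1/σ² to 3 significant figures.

μ = -0.37, τ = 7.44

For Normal(μ,σ), the p-quantile is μ + z_p·σ. Here z_{0.05} = -1.645, z_{0.95} = 1.645.
So -0.975 = μ − 1.645σ and 0.231 = μ + 1.645σ.
Subtracting: σ = (0.231 − -0.975)/(1.645 − (-1.645)) = 0.37.
Then μ = -0.975 − (-1.645)·0.37 = -0.37.
Precision τ = 1/σ² = 1/0.3666² = 7.44.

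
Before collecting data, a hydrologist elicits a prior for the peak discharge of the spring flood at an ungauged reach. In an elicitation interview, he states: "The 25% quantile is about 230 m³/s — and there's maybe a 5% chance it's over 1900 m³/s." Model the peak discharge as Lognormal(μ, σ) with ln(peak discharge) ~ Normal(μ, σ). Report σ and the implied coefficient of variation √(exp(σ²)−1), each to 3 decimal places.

If T ~ Lognormal(μ,σ) then ln T ~ Normal(μ,σ), so the p-quantile of ln T is μ + z_p·σ.
ln(230) = 5.438 and ln(1900) = 7.55; z_{0.25} = -0.6745, z_{0.95} = 1.645.
σ = (7.55 − 5.438)/(1.645 − (-0.6745)) = 0.910.
μ = 5.438 − (-0.6745)·0.910 = 6.052.
CV = √(exp(σ²)−1) = √(exp(0.8288)−1) = 1.136.

σ ≈ 0.910, CV ≈ 1.136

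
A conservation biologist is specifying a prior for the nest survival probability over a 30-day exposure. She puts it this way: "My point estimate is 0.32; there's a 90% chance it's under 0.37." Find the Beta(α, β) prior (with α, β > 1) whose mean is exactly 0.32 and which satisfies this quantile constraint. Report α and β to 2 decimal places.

With mean 0.32 fixed, write α = 0.32s, β = 0.68s where s = α+β.
Need P(θ < 0.37) = 0.9 under Beta(0.32s, 0.68s). Normal approximation: (q−m)/√(m(1−m)/s) ≈ z_{0.9} = 1.28, so s ≈ 0.32·0.68·(1.28)²/(0.37−0.32)² = 143.0.
At s = 143.0: P(θ<0.37) ≈ 0.898. Adjusting to match 0.9 gives s ≈ 145.56.
So α = 0.32·145.56 ≈ 46.58, β = 0.68·145.56 ≈ 98.98.

α ≈ 46.58, β ≈ 98.98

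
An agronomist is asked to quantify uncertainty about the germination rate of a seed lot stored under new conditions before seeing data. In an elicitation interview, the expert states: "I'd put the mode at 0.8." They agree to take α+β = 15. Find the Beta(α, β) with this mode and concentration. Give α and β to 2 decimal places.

For α,β > 1 the Beta mode is (α−1)/(α+β−2). With α+β = 15, the mode is (α−1)/13.
Set (α−1)/13 = 0.8 → α = 1 + 0.8·13 = 11.40.
β = 15 − α = 3.60.

α = 11.40, β = 3.60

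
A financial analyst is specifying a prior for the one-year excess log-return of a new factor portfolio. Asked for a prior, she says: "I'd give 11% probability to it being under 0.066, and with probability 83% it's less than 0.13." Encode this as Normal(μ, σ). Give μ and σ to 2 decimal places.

For Normal(μ,σ), the p-quantile is μ + z_p·σ. Here z_{0.11} = -1.227, z_{0.83} = 0.9542.
So 0.066 = μ − 1.227σ and 0.13 = μ + 0.9542σ.
Subtracting: σ = (0.13 − 0.066)/(0.9542 − (-1.227)) = 0.03.
Then μ = 0.066 − (-1.227)·0.03 = 0.10.

μ = 0.10, σ = 0.03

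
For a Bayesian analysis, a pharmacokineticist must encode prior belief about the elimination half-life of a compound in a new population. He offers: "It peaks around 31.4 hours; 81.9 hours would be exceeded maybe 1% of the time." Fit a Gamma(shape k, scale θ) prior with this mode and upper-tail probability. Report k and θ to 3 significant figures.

k ≈ 6.06, θ ≈ 6.21

Gamma(k,θ) with k>1 has mode (k−1)θ, so θ = 31.4/(k−1).
Need P(X < 81.9) = 0.99 with θ tied to k this way. Start at k = 2, θ = 31.4: P(X<81.9) ≈ 0.734.
Too low — raise k to concentrate. Iterating converges to k ≈ 6.06.
Then θ = 31.4/(6.06−1) ≈ 6.21.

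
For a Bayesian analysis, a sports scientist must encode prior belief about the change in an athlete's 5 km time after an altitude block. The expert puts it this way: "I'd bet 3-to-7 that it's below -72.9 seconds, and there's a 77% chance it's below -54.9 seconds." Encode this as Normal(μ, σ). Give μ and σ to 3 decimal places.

The p-quantile of Normal(μ,σ) is μ + z_p·σ, with z_{0.3} = -0.5244 and z_{0.77} = 0.7388.
Eliminate σ: μ = (z₂·x₁ − z₁·x₂)/(z₂ − z₁) = (0.7388·-72.9 − (-0.5244)·-54.9)/1.263 = -65.428.
Then σ = (x₂ − x₁)/(z₂ − z₁) = (-54.9 − -72.9)/1.263 = 14.249.

μ = -65.428, σ = 14.249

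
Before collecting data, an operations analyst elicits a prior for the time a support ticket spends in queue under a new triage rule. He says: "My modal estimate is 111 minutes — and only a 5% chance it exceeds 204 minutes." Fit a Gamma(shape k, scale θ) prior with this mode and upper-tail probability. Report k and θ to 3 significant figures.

Gamma(k,θ) with k>1 has mode (k−1)θ, so θ = 111/(k−1).
Need P(X < 204) = 0.95 with θ tied to k this way. Start at k = 2, θ = 111: P(X<204) ≈ 0.548.
Too low — raise k to concentrate. Iterating converges to k ≈ 8.52.
Then θ = 111/(8.52−1) ≈ 14.8.

k ≈ 8.52, θ ≈ 14.8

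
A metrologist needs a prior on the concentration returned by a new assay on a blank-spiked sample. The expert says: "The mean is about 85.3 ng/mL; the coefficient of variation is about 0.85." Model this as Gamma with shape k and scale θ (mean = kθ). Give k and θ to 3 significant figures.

For Gamma(k, scale θ): mean = kθ, variance = kθ², so CV = 1/√k.
CV = 0.85, hence k = 1/CV² = 1.38.
Then θ = mean/k = 85.3/1.38 = 61.6.

k ≈ 1.38, θ ≈ 61.6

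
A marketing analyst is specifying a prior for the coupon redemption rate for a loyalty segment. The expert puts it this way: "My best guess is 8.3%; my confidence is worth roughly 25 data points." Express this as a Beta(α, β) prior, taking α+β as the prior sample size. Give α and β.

α = 2.075, β = 22.925

Under the effective-sample-size interpretation, Beta(α, β) has prior mean α/(α+β) and prior sample size α+β.
So α+β = 25 and α/(α+β) = 0.083, giving α = 0.083·25 = 2.075 and β = 25 − 2.075 = 22.925.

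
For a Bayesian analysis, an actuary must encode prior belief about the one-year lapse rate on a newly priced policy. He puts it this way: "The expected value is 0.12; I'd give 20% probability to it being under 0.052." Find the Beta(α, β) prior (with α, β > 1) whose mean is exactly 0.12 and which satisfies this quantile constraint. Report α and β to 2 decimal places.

With mean 0.12 fixed, write α = 0.12s, β = 0.88s where s = α+β.
Need P(θ < 0.052) = 0.2 under Beta(0.12s, 0.88s). Normal approximation: (q−m)/√(m(1−m)/s) ≈ z_{0.2} = -0.842, so s ≈ 0.12·0.88·(-0.842)²/(0.052−0.12)² = 16.2.
At s = 16.2: P(θ<0.052) ≈ 0.200. Adjusting to match 0.2 gives s ≈ 16.17.
So α = 0.12·16.17 ≈ 1.94, β = 0.88·16.17 ≈ 14.23.

α ≈ 1.94, β ≈ 14.23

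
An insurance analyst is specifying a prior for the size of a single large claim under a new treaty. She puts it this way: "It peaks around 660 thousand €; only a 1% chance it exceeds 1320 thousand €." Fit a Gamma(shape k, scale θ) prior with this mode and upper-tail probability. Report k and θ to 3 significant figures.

k ≈ 11.2, θ ≈ 64.6

Gamma(k,θ) with k>1 has mode (k−1)θ, so θ = 660/(k−1).
Need P(X < 1320) = 0.99 with θ tied to k this way. Start at k = 2, θ = 660: P(X<1320) ≈ 0.594.
Too low — raise k to concentrate. Iterating converges to k ≈ 11.2.
Then θ = 660/(11.2−1) ≈ 64.6.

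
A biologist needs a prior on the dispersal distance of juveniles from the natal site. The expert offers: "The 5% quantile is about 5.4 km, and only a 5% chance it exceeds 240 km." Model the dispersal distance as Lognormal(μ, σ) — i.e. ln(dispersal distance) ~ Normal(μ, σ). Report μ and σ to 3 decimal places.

μ ≈ 3.584, σ ≈ 1.153

If T ~ Lognormal(μ,σ) then ln T ~ Normal(μ,σ), so the p-quantile of ln T is μ + z_p·σ.
ln(5.4) = 1.686 and ln(240) = 5.481; z_{0.05} = -1.645, z_{0.95} = 1.645.
σ = (5.481 − 1.686)/(1.645 − (-1.645)) = 1.153.
μ = 1.686 − (-1.645)·1.153 = 3.584.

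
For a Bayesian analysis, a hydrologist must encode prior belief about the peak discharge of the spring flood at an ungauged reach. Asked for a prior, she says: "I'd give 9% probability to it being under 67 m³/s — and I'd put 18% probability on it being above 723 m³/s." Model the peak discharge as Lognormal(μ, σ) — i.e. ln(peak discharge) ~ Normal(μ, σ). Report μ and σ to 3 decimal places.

μ ≈ 5.618, σ ≈ 1.054

If T ~ Lognormal(μ,σ) then ln T ~ Normal(μ,σ), so the p-quantile of ln T is μ + z_p·σ.
ln(67) = 4.205 and ln(723) = 6.583; z_{0.09} = -1.341, z_{0.82} = 0.9154.
σ = (6.583 − 4.205)/(0.9154 − (-1.341)) = 1.054.
μ = 4.205 − (-1.341)·1.054 = 5.618.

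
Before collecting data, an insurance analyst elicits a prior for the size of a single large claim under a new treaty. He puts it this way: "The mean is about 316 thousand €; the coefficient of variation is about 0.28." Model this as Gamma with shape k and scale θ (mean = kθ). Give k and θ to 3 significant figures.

k ≈ 12.8, θ ≈ 24.8

For Gamma(k, scale θ): mean = kθ, variance = kθ², so CV = 1/√k.
CV = 0.28, hence k = 1/CV² = 12.8.
Then θ = mean/k = 316/12.8 = 24.8.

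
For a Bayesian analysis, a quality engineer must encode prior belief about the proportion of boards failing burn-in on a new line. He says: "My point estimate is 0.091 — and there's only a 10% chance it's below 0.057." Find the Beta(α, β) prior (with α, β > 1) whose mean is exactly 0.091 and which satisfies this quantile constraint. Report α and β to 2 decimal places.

With mean 0.091 fixed, write α = 0.091s, β = 0.909s where s = α+β.
Need P(θ < 0.057) = 0.1 under Beta(0.091s, 0.909s). Normal approximation: (q−m)/√(m(1−m)/s) ≈ z_{0.1} = -1.28, so s ≈ 0.091·0.909·(-1.28)²/(0.057−0.091)² = 117.5.
At s = 117.5: P(θ<0.057) ≈ 0.084. Adjusting to match 0.1 gives s ≈ 103.75.
So α = 0.091·103.75 ≈ 9.44, β = 0.909·103.75 ≈ 94.31.

α ≈ 9.44, β ≈ 94.31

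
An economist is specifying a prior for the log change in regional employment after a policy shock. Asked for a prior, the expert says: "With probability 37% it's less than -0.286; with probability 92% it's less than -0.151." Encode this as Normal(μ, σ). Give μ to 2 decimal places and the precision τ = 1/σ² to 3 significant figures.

μ = -0.26, τ = 166

For Normal(μ,σ), the p-quantile is μ + z_p·σ. Here z_{0.37} = -0.3319, z_{0.92} = 1.405.
So -0.286 = μ − 0.3319σ and -0.151 = μ + 1.405σ.
Subtracting: σ = (-0.151 − -0.286)/(1.405 − (-0.3319)) = 0.08.
Then μ = -0.286 − (-0.3319)·0.08 = -0.26.
Precision τ = 1/σ² = 1/0.07772² = 166.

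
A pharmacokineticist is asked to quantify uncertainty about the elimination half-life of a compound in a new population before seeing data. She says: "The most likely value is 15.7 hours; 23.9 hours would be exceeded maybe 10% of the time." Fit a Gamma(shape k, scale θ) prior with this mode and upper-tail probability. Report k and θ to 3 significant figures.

k ≈ 11.6, θ ≈ 1.49

Gamma(k,θ) with k>1 has mode (k−1)θ, so θ = 15.7/(k−1).
Need P(X < 23.9) = 0.9 with θ tied to k this way. Start at k = 2, θ = 15.7: P(X<23.9) ≈ 0.450.
Too low — raise k to concentrate. Iterating converges to k ≈ 11.6.
Then θ = 15.7/(11.6−1) ≈ 1.49.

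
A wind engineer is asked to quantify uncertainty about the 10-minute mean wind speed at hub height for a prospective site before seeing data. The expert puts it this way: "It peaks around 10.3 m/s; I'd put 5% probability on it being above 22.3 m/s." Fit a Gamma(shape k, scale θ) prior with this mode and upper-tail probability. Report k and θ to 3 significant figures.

k ≈ 5.62, θ ≈ 2.23

Gamma(k,θ) with k>1 has mode (k−1)θ, so θ = 10.3/(k−1).
Need P(X < 22.3) = 0.95 with θ tied to k this way. Start at k = 2, θ = 10.3: P(X<22.3) ≈ 0.637.
Too low — raise k to concentrate. Iterating converges to k ≈ 5.62.
Then θ = 10.3/(5.62−1) ≈ 2.23.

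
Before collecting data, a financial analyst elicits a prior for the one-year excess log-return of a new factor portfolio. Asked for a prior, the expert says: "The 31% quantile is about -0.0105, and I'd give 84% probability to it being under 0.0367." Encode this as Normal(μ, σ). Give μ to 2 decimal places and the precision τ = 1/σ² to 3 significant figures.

μ = 0.01, τ = 997

The p-quantile of Normal(μ,σ) is μ + z_p·σ, with z_{0.31} = -0.4959 and z_{0.84} = 0.9945.
Eliminate σ: μ = (z₂·x₁ − z₁·x₂)/(z₂ − z₁) = (0.9945·-0.0105 − (-0.4959)·0.0367)/1.49 = 0.01.
Then σ = (x₂ − x₁)/(z₂ − z₁) = (0.0367 − -0.0105)/1.49 = 0.03.
Precision τ = 1/σ² = 1/0.03167² = 997.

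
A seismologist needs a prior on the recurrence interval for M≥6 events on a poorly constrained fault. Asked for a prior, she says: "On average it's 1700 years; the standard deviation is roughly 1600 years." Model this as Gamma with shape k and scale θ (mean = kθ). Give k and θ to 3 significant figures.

k ≈ 1.13, θ ≈ 1510

For Gamma(k, scale θ): mean = kθ, variance = kθ², so CV = 1/√k.
CV = SD/mean = 1600/1700 = 0.9412, hence k = 1/CV² = 1.13.
Then θ = mean/k = 1700/1.13 = 1510.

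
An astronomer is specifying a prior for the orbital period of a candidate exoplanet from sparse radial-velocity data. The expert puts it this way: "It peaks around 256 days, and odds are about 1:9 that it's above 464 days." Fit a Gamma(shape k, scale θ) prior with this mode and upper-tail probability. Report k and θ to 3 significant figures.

Gamma(k,θ) with k>1 has mode (k−1)θ, so θ = 256/(k−1).
Need P(X < 464) = 0.9 with θ tied to k this way. Start at k = 2, θ = 256: P(X<464) ≈ 0.541.
Too low — raise k to concentrate. Iterating converges to k ≈ 6.39.
Then θ = 256/(6.39−1) ≈ 47.5.

k ≈ 6.39, θ ≈ 47.5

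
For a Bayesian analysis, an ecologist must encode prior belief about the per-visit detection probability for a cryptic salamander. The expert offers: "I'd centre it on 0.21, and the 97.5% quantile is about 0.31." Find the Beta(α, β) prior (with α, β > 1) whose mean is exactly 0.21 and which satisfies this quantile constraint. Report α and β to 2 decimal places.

With mean 0.21 fixed, write α = 0.21s, β = 0.79s where s = α+β.
Need P(θ < 0.31) = 0.975 under Beta(0.21s, 0.79s). Normal approximation: (q−m)/√(m(1−m)/s) ≈ z_{0.975} = 1.96, so s ≈ 0.21·0.79·(1.96)²/(0.31−0.21)² = 63.7.
At s = 63.7: P(θ<0.31) ≈ 0.967. Adjusting to match 0.975 gives s ≈ 72.75.
So α = 0.21·72.75 ≈ 15.28, β = 0.79·72.75 ≈ 57.47.

α ≈ 15.28, β ≈ 57.47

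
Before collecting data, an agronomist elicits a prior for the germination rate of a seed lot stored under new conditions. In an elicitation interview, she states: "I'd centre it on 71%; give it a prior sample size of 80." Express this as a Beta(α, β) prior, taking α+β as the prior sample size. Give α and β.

Under the effective-sample-size interpretation, Beta(α, β) has prior mean α/(α+β) and prior sample size α+β.
So α+β = 80 and α/(α+β) = 0.71, giving α = 0.71·80 = 56.8 and β = 80 − 56.8 = 23.2.

α = 56.8, β = 23.2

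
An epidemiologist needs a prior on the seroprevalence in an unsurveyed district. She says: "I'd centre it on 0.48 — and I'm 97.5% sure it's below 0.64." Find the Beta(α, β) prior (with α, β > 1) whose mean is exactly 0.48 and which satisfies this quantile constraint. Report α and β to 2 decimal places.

With mean 0.48 fixed, write α = 0.48s, β = 0.52s where s = α+β.
Need P(θ < 0.64) = 0.975 under Beta(0.48s, 0.52s). Normal approximation: (q−m)/√(m(1−m)/s) ≈ z_{0.975} = 1.96, so s ≈ 0.48·0.52·(1.96)²/(0.64−0.48)² = 37.5.
At s = 37.5: P(θ<0.64) ≈ 0.976. Adjusting to match 0.975 gives s ≈ 36.48.
So α = 0.48·36.48 ≈ 17.51, β = 0.52·36.48 ≈ 18.97.

α ≈ 17.51, β ≈ 18.97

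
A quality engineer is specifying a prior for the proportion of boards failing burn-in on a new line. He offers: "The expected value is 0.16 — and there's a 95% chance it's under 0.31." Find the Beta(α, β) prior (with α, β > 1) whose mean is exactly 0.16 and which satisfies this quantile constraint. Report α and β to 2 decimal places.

With mean 0.16 fixed, write α = 0.16s, β = 0.84s where s = α+β.
Need P(θ < 0.31) = 0.95 under Beta(0.16s, 0.84s). Normal approximation: (q−m)/√(m(1−m)/s) ≈ z_{0.95} = 1.64, so s ≈ 0.16·0.84·(1.64)²/(0.31−0.16)² = 16.2.
At s = 16.2: P(θ<0.31) ≈ 0.935. Adjusting to match 0.95 gives s ≈ 19.73.
So α = 0.16·19.73 ≈ 3.16, β = 0.84·19.73 ≈ 16.57.

α ≈ 3.16, β ≈ 16.57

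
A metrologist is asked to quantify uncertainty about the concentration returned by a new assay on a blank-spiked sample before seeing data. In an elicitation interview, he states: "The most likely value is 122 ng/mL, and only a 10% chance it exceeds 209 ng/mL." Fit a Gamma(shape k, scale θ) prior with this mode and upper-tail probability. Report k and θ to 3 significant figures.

k ≈ 7.54, θ ≈ 18.7

Gamma(k,θ) with k>1 has mode (k−1)θ, so θ = 122/(k−1).
Need P(X < 209) = 0.9 with θ tied to k this way. Start at k = 2, θ = 122: P(X<209) ≈ 0.511.
Too low — raise k to concentrate. Iterating converges to k ≈ 7.54.
Then θ = 122/(7.54−1) ≈ 18.7.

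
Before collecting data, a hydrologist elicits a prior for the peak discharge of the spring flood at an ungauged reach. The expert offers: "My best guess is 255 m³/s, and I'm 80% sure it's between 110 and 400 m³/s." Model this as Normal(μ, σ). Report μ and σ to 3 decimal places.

A symmetric 80% interval runs μ ± z·σ with z = 1.282.
Half-width = 145, so σ = 145/1.282 = 113.144.
μ is the stated best guess, 255.000.

μ = 255.000, σ = 113.144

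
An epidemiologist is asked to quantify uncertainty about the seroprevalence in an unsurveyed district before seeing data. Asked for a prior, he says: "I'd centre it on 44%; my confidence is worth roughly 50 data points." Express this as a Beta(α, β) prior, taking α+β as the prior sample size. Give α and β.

Under the effective-sample-size interpretation, Beta(α, β) has prior mean α/(α+β) and prior sample size α+β.
So α+β = 50 and α/(α+β) = 0.44, giving α = 0.44·50 = 22 and β = 50 − 22 = 28.

α = 22, β = 28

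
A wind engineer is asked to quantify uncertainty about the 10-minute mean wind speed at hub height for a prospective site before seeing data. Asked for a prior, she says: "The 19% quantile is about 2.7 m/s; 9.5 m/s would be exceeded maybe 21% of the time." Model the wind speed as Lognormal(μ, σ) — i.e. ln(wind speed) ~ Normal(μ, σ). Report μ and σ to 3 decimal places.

μ ≈ 1.649, σ ≈ 0.747

If T ~ Lognormal(μ,σ) then ln T ~ Normal(μ,σ), so the p-quantile of ln T is μ + z_p·σ.
ln(2.7) = 0.9933 and ln(9.5) = 2.251; z_{0.19} = -0.8779, z_{0.79} = 0.8064.
σ = (2.251 − 0.9933)/(0.8064 − (-0.8779)) = 0.747.
μ = 0.9933 − (-0.8779)·0.747 = 1.649.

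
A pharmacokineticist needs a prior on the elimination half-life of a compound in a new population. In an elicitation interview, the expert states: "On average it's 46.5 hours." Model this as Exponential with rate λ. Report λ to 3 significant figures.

Exponential mean = 1/λ, so λ = 1/46.5 = 0.0215.

λ ≈ 0.0215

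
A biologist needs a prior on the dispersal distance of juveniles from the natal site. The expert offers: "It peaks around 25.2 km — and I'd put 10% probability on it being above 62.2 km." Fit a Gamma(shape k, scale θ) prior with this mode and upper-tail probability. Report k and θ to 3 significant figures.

k ≈ 3.35, θ ≈ 10.7

Gamma(k,θ) with k>1 has mode (k−1)θ, so θ = 25.2/(k−1).
Need P(X < 62.2) = 0.9 with θ tied to k this way. Start at k = 2, θ = 25.2: P(X<62.2) ≈ 0.706.
Too low — raise k to concentrate. Iterating converges to k ≈ 3.35.
Then θ = 25.2/(3.35−1) ≈ 10.7.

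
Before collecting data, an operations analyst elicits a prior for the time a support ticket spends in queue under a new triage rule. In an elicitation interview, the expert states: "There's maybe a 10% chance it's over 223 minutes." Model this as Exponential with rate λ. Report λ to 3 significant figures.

λ ≈ 0.0103

P(T > 223.0) = e^(−λ·223.0) = 0.1, so λ = −ln(0.1)/223.0 = 0.0103.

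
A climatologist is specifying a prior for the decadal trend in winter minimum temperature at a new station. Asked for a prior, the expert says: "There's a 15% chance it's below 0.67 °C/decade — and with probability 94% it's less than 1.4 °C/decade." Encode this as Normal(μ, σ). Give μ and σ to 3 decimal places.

μ = 0.962, σ = 0.282

The p-quantile of Normal(μ,σ) is μ + z_p·σ, with z_{0.15} = -1.036 and z_{0.94} = 1.555.
Eliminate σ: μ = (z₂·x₁ − z₁·x₂)/(z₂ − z₁) = (1.555·0.67 − (-1.036)·1.4)/2.591 = 0.962.
Then σ = (x₂ − x₁)/(z₂ − z₁) = (1.4 − 0.67)/2.591 = 0.282.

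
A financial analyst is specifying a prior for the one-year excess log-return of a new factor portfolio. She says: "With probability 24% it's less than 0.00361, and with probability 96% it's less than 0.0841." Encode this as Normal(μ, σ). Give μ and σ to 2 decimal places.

μ = 0.03, σ = 0.03

The p-quantile of Normal(μ,σ) is μ + z_p·σ, with z_{0.24} = -0.7063 and z_{0.96} = 1.751.
Eliminate σ: μ = (z₂·x₁ − z₁·x₂)/(z₂ − z₁) = (1.751·0.00361 − (-0.7063)·0.0841)/2.457 = 0.03.
Then σ = (x₂ − x₁)/(z₂ − z₁) = (0.0841 − 0.00361)/2.457 = 0.03.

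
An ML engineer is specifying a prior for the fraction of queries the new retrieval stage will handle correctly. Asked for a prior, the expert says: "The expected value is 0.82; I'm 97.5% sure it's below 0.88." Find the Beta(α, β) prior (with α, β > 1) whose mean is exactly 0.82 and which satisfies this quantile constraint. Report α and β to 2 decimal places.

α ≈ 110.16, β ≈ 24.18

With mean 0.82 fixed, write α = 0.82s, β = 0.18s where s = α+β.
Need P(θ < 0.88) = 0.975 under Beta(0.82s, 0.18s). Normal approximation: (q−m)/√(m(1−m)/s) ≈ z_{0.975} = 1.96, so s ≈ 0.82·0.18·(1.96)²/(0.88−0.82)² = 157.5.
At s = 157.5: P(θ<0.88) ≈ 0.983. Adjusting to match 0.975 gives s ≈ 134.34.
So α = 0.82·134.34 ≈ 110.16, β = 0.18·134.34 ≈ 24.18.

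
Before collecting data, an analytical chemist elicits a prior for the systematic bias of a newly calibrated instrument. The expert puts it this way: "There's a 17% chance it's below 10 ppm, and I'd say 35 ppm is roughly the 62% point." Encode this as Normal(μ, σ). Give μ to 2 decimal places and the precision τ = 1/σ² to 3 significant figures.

μ = 28.94, τ = 0.00254

For Normal(μ,σ), the p-quantile is μ + z_p·σ. Here z_{0.17} = -0.9542, z_{0.62} = 0.3055.
So 10 = μ − 0.9542σ and 35 = μ + 0.3055σ.
Subtracting: σ = (35 − 10)/(0.3055 − (-0.9542)) = 19.85.
Then μ = 10 − (-0.9542)·19.85 = 28.94.
Precision τ = 1/σ² = 1/19.85² = 0.00254.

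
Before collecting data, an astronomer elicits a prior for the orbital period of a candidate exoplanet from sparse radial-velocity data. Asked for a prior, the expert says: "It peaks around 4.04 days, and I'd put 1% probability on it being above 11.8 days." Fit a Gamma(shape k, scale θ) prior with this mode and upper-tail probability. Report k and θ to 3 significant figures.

k ≈ 4.94, θ ≈ 1.02

Gamma(k,θ) with k>1 has mode (k−1)θ, so θ = 4.04/(k−1).
Need P(X < 11.8) = 0.99 with θ tied to k this way. Start at k = 2, θ = 4.04: P(X<11.8) ≈ 0.789.
Too low — raise k to concentrate. Iterating converges to k ≈ 4.94.
Then θ = 4.04/(4.94−1) ≈ 1.02.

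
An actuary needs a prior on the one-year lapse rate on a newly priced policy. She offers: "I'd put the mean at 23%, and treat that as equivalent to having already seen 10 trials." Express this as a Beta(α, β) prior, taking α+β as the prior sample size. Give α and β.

Under the effective-sample-size interpretation, Beta(α, β) has prior mean α/(α+β) and prior sample size α+β.
So α+β = 10 and α/(α+β) = 0.23, giving α = 0.23·10 = 2.3 and β = 10 − 2.3 = 7.7.

α = 2.3, β = 7.7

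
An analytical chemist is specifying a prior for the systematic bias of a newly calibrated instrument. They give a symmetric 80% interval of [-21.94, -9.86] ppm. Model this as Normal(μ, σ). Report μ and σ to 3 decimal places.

A symmetric 80% interval runs μ ± z·σ with z = 1.282.
Half-width = 6.04, so σ = 6.04/1.282 = 4.713.
μ is the interval midpoint, -15.900.

μ = -15.900, σ = 4.713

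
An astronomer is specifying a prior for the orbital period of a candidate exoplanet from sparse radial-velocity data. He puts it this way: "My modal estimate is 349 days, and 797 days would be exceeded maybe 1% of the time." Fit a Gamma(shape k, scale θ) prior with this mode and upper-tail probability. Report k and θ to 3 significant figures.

Gamma(k,θ) with k>1 has mode (k−1)θ, so θ = 349/(k−1).
Need P(X < 797) = 0.99 with θ tied to k this way. Start at k = 2, θ = 349: P(X<797) ≈ 0.665.
Too low — raise k to concentrate. Iterating converges to k ≈ 8.02.
Then θ = 349/(8.02−1) ≈ 49.7.

k ≈ 8.02, θ ≈ 49.7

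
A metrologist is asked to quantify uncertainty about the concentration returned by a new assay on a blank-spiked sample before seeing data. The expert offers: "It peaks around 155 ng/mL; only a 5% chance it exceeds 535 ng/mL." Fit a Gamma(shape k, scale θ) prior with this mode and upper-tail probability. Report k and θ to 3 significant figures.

k ≈ 2.69, θ ≈ 91.9

Gamma(k,θ) with k>1 has mode (k−1)θ, so θ = 155/(k−1).
Need P(X < 535) = 0.95 with θ tied to k this way. Start at k = 2, θ = 155: P(X<535) ≈ 0.859.
Too low — raise k to concentrate. Iterating converges to k ≈ 2.69.
Then θ = 155/(2.69−1) ≈ 91.9.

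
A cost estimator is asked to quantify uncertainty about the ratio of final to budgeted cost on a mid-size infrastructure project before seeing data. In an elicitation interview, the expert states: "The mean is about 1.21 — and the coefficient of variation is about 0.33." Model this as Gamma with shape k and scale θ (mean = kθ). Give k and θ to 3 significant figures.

For Gamma(k, scale θ): mean = kθ, variance = kθ², so CV = 1/√k.
CV = 0.33, hence k = 1/CV² = 9.18.
Then θ = mean/k = 1.21/9.18 = 0.132.

k ≈ 9.18, θ ≈ 0.132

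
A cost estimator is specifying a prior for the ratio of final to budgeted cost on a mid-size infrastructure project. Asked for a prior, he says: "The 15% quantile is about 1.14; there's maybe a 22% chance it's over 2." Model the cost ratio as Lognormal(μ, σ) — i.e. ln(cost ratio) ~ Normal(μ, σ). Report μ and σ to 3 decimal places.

μ ≈ 0.453, σ ≈ 0.311

If T ~ Lognormal(μ,σ) then ln T ~ Normal(μ,σ), so the p-quantile of ln T is μ + z_p·σ.
ln(1.14) = 0.131 and ln(2) = 0.6931; z_{0.15} = -1.036, z_{0.78} = 0.7722.
σ = (0.6931 − 0.131)/(0.7722 − (-1.036)) = 0.311.
μ = 0.131 − (-1.036)·0.311 = 0.453.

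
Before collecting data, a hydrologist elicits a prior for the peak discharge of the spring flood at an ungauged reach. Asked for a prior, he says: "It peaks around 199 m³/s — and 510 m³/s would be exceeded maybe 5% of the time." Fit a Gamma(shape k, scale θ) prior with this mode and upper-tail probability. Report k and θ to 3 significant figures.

k ≈ 4.06, θ ≈ 65.1

Gamma(k,θ) with k>1 has mode (k−1)θ, so θ = 199/(k−1).
Need P(X < 510) = 0.95 with θ tied to k this way. Start at k = 2, θ = 199: P(X<510) ≈ 0.725.
Too low — raise k to concentrate. Iterating converges to k ≈ 4.06.
Then θ = 199/(4.06−1) ≈ 65.1.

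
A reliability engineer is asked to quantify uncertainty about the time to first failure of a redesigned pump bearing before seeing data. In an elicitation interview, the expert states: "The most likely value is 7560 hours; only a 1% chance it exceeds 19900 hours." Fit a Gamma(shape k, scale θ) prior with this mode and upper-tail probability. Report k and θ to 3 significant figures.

k ≈ 5.95, θ ≈ 1530

Gamma(k,θ) with k>1 has mode (k−1)θ, so θ = 7560/(k−1).
Need P(X < 19900) = 0.99 with θ tied to k this way. Start at k = 2, θ = 7560: P(X<19900) ≈ 0.739.
Too low — raise k to concentrate. Iterating converges to k ≈ 5.95.
Then θ = 7560/(5.95−1) ≈ 1530.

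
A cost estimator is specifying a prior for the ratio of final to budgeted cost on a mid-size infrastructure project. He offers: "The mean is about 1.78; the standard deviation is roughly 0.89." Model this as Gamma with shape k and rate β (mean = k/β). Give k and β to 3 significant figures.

For Gamma(k, rate β): mean = k/β, variance = k/β², so CV = 1/√k.
CV = SD/mean = 0.89/1.78 = 0.5, hence k = 1/CV² = 4.
Then β = k/mean = 4/1.78 = 2.25.

k ≈ 4, β ≈ 2.25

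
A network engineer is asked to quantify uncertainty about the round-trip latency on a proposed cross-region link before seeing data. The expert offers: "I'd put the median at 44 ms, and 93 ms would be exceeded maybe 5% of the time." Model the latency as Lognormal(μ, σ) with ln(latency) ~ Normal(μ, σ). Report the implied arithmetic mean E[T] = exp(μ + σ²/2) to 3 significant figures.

E[T] ≈ 48.8 ms

If T ~ Lognormal(μ,σ) then ln T ~ Normal(μ,σ), so the p-quantile of ln T is μ + z_p·σ.
ln(44) = 3.784 and ln(93) = 4.533; z_{0.5} = 0, z_{0.95} = 1.645.
σ = (4.533 − 3.784)/(1.645 − (0)) = 0.455.
μ = 3.784 − (0)·0.455 = 3.784.
E[T] = exp(μ + σ²/2) = exp(3.784 + 0.1035) = 48.8 ms.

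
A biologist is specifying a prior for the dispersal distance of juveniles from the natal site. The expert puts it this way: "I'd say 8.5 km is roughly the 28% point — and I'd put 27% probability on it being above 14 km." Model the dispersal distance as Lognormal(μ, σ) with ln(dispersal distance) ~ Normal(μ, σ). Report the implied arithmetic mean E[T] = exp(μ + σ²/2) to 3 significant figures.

If T ~ Lognormal(μ,σ) then ln T ~ Normal(μ,σ), so the p-quantile of ln T is μ + z_p·σ.
ln(8.5) = 2.14 and ln(14) = 2.639; z_{0.28} = -0.5828, z_{0.73} = 0.6128.
σ = (2.639 − 2.14)/(0.6128 − (-0.5828)) = 0.417.
μ = 2.14 − (-0.5828)·0.417 = 2.383.
E[T] = exp(μ + σ²/2) = exp(2.383 + 0.0871) = 11.8 km.

E[T] ≈ 11.8 km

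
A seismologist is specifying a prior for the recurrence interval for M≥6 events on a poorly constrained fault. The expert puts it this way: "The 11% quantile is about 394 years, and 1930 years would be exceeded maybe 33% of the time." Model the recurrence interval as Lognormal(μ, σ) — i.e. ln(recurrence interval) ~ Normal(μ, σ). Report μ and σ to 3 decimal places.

If T ~ Lognormal(μ,σ) then ln T ~ Normal(μ,σ), so the p-quantile of ln T is μ + z_p·σ.
ln(394) = 5.976 and ln(1930) = 7.565; z_{0.11} = -1.227, z_{0.67} = 0.4399.
σ = (7.565 − 5.976)/(0.4399 − (-1.227)) = 0.953.
μ = 5.976 − (-1.227)·0.953 = 7.146.

μ ≈ 7.146, σ ≈ 0.953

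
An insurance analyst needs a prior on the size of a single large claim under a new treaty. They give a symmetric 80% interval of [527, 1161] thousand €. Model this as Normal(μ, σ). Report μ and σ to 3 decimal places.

A symmetric 80% interval runs μ ± z·σ with z = 1.282.
Half-width = 317, so σ = 317/1.282 = 247.356.
μ is the interval midpoint, 844.000.

μ = 844.000, σ = 247.356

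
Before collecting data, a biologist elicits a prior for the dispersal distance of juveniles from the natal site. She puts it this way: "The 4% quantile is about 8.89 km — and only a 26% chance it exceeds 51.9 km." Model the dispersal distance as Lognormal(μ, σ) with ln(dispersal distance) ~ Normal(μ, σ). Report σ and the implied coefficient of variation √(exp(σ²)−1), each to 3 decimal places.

If T ~ Lognormal(μ,σ) then ln T ~ Normal(μ,σ), so the p-quantile of ln T is μ + z_p·σ.
ln(8.89) = 2.185 and ln(51.9) = 3.949; z_{0.04} = -1.751, z_{0.74} = 0.6433.
σ = (3.949 − 2.185)/(0.6433 − (-1.751)) = 0.737.
μ = 2.185 − (-1.751)·0.737 = 3.475.
CV = √(exp(σ²)−1) = √(exp(0.5432)−1) = 0.849.

σ ≈ 0.737, CV ≈ 0.849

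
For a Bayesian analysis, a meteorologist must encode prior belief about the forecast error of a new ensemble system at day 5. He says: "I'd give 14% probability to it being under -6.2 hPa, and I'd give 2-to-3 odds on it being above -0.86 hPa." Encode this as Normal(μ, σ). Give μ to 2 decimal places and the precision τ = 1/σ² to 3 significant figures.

For Normal(μ,σ), the p-quantile is μ + z_p·σ. Here z_{0.14} = -1.08, z_{0.6} = 0.2533.
So -6.2 = μ − 1.08σ and -0.86 = μ + 0.2533σ.
Subtracting: σ = (-0.86 − -6.2)/(0.2533 − (-1.08)) = 4.00.
Then μ = -6.2 − (-1.08)·4.00 = -1.87.
Precision τ = 1/σ² = 1/4.004² = 0.0624.

μ = -1.87, τ = 0.0624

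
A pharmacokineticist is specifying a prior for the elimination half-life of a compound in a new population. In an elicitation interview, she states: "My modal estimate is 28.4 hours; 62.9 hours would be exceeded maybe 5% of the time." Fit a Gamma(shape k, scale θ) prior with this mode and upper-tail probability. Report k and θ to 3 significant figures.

k ≈ 5.35, θ ≈ 6.53

Gamma(k,θ) with k>1 has mode (k−1)θ, so θ = 28.4/(k−1).
Need P(X < 62.9) = 0.95 with θ tied to k this way. Start at k = 2, θ = 28.4: P(X<62.9) ≈ 0.649.
Too low — raise k to concentrate. Iterating converges to k ≈ 5.35.
Then θ = 28.4/(5.35−1) ≈ 6.53.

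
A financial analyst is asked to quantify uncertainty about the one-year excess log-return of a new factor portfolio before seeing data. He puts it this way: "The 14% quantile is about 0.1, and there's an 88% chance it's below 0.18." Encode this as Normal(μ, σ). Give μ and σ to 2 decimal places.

The p-quantile of Normal(μ,σ) is μ + z_p·σ, with z_{0.14} = -1.08 and z_{0.88} = 1.175.
Eliminate σ: μ = (z₂·x₁ − z₁·x₂)/(z₂ − z₁) = (1.175·0.1 − (-1.08)·0.18)/2.255 = 0.14.
Then σ = (x₂ − x₁)/(z₂ − z₁) = (0.18 − 0.1)/2.255 = 0.04.

μ = 0.14, σ = 0.04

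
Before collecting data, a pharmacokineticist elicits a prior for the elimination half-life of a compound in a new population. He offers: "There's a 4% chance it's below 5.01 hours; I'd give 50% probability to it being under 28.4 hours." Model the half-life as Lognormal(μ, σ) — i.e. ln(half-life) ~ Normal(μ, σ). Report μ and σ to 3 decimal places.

μ ≈ 3.346, σ ≈ 0.991

If T ~ Lognormal(μ,σ) then ln T ~ Normal(μ,σ), so the p-quantile of ln T is μ + z_p·σ.
ln(5.01) = 1.611 and ln(28.4) = 3.346; z_{0.04} = -1.751, z_{0.5} = 0.
σ = (3.346 − 1.611)/(0 − (-1.751)) = 0.991.
μ = 1.611 − (-1.751)·0.991 = 3.346.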